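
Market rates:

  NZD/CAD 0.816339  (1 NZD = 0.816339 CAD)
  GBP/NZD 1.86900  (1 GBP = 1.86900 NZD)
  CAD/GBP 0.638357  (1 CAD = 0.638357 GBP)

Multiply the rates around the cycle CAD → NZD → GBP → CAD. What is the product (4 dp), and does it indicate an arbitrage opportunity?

1.0267 (arbitrage exists)

Around CAD → NZD → GBP → CAD: 1 ÷ 0.816339 ÷ 1.86900 ÷ 0.638357 = 1.026731
Product > 1; profitable direction is CAD → NZD → GBP → CAD.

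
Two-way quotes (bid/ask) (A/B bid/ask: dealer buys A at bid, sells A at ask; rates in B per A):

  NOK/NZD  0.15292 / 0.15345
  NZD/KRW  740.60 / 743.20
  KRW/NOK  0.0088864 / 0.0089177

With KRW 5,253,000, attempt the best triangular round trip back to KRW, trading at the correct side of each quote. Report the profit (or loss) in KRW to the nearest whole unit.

Best loop KRW → NOK → NZD → KRW:
KRW 5,253,000 × 0.0088864 (sell KRW at bid) = NOK 46,680.26
NOK 46,680.26 × 0.15292 (sell NOK at bid) = NZD 7,138.35
NZD 7,138.35 × 740.60 (sell NZD at bid) = KRW 5,286,658

Net profit: KRW 33,658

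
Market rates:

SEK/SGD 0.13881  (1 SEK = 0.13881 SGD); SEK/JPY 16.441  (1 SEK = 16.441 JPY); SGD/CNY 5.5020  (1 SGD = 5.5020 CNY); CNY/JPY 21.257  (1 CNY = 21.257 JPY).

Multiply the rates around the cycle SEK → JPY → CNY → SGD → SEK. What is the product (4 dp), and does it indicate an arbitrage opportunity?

1.0127 (arbitrage exists)

Around SEK → JPY → CNY → SGD → SEK: 1 × 16.441 ÷ 21.257 ÷ 5.5020 ÷ 0.13881 = 1.012710
Product > 1; profitable direction is SEK → JPY → CNY → SGD → SEK.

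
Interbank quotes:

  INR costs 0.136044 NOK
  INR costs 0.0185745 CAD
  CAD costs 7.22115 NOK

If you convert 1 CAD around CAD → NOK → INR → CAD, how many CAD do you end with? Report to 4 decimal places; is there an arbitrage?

0.9859 (arbitrage exists)

Around CAD → NOK → INR → CAD: 1 × 7.22115 ÷ 0.136044 × 0.0185745 = 0.985926
Product < 1; profitable direction is CAD → INR → NOK → CAD.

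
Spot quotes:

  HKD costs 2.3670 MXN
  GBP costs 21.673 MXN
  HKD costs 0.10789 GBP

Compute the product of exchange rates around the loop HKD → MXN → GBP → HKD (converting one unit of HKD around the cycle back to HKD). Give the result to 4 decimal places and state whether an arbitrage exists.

1.0123 (arbitrage exists)

Around HKD → MXN → GBP → HKD: 1 × 2.3670 ÷ 21.673 ÷ 0.10789 = 1.012274
Product > 1; profitable direction is HKD → MXN → GBP → HKD.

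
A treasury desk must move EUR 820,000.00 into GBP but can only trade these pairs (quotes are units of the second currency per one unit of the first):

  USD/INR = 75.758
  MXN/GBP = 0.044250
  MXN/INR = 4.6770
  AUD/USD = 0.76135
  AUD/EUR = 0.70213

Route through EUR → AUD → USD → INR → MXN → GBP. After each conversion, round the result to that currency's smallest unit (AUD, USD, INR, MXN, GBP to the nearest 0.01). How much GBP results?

EUR 820,000.00 ÷ 0.70213 = AUD 1,167,874.89
AUD 1,167,874.89 × 0.76135 = USD 889,161.55
USD 889,161.55 × 75.758 = INR 67,361,100.70
INR 67,361,100.70 ÷ 4.6770 = MXN 14,402,630.04
MXN 14,402,630.04 × 0.044250 = GBP 637,316.38

GBP 637,316.38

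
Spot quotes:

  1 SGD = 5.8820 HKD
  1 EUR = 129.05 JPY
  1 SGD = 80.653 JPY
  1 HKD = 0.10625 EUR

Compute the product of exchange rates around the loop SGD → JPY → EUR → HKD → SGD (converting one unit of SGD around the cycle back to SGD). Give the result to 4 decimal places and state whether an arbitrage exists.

1.0000 (no arbitrage)

Around SGD → JPY → EUR → HKD → SGD: 1 × 80.653 ÷ 129.05 ÷ 0.10625 ÷ 5.8820 = 1.000020
Product ≈ 1 (deviation 0.002%, within rounding noise).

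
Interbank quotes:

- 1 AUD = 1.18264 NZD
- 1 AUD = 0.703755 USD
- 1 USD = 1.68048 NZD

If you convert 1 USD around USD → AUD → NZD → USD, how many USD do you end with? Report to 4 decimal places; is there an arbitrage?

1.0000 (no arbitrage)

Around USD → AUD → NZD → USD: 1 ÷ 0.703755 × 1.18264 ÷ 1.68048 = 0.999995
Product ≈ 1 (deviation 0.001%, within rounding noise).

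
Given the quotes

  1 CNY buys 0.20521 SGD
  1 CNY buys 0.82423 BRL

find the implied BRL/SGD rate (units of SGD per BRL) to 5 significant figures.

1 BRL ÷ 0.82423 = 1.21325 CNY
1.21325 CNY × 0.20521 = 0.248972 SGD

BRL/SGD = 0.24897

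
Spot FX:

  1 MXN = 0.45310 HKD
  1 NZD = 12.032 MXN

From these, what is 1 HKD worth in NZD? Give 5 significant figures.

1 HKD ÷ 0.45310 = 2.20702 MXN
2.20702 MXN ÷ 12.032 = 0.183429 NZD

HKD/NZD = 0.18343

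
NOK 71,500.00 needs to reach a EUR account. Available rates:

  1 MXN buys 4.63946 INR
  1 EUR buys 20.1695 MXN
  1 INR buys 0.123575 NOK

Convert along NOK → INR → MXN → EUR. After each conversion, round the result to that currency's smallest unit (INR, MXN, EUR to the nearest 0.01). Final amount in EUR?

EUR 6,183.19

NOK 71,500.00 ÷ 0.123575 = INR 578,595.99
INR 578,595.99 ÷ 4.63946 = MXN 124,711.93
MXN 124,711.93 ÷ 20.1695 = EUR 6,183.19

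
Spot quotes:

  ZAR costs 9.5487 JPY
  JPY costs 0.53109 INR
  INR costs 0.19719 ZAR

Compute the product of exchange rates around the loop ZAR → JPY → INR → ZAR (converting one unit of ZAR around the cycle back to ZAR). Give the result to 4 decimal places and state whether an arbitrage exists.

Around ZAR → JPY → INR → ZAR: 1 × 9.5487 × 0.53109 × 0.19719 = 0.999994
Product ≈ 1 (deviation 0.001%, within rounding noise).

1.0000 (no arbitrage)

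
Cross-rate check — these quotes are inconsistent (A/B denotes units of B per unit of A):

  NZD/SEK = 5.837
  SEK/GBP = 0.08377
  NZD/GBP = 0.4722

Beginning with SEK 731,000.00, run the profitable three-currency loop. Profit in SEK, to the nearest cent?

Profitable loop is SEK → GBP → NZD → SEK:
SEK 731,000.00 × 0.08377 = GBP 61,235.87
GBP 61,235.87 ÷ 0.4722 = NZD 129,682.06
NZD 129,682.06 × 5.837 = SEK 756,954.20
Profit = SEK 756,954.20 − SEK 731,000.00

Profit: SEK 25,954.20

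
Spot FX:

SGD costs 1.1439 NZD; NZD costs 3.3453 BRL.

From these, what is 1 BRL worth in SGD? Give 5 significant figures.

BRL/SGD = 0.26132

1 BRL ÷ 3.3453 = 0.298927 NZD
0.298927 NZD ÷ 1.1439 = 0.261323 SGD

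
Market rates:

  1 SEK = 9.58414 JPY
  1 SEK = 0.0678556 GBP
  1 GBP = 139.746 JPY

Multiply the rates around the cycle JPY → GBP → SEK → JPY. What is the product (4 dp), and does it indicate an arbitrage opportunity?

Around JPY → GBP → SEK → JPY: 1 ÷ 139.746 ÷ 0.0678556 × 9.58414 = 1.010714
Product > 1; profitable direction is JPY → GBP → SEK → JPY.

1.0107 (arbitrage exists)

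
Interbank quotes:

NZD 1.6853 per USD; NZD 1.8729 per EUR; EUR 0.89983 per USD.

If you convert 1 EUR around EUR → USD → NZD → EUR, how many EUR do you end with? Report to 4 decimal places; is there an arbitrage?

1.0000 (no arbitrage)

Around EUR → USD → NZD → EUR: 1 ÷ 0.89983 × 1.6853 ÷ 1.8729 = 1.000005
Product ≈ 1 (deviation 0.000%, within rounding noise).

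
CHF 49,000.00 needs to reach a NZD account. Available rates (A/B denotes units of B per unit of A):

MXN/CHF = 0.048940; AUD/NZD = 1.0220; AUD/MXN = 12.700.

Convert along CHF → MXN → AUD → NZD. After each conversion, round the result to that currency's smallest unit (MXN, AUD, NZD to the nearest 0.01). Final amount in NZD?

NZD 80,571.10

CHF 49,000.00 ÷ 0.048940 = MXN 1,001,225.99
MXN 1,001,225.99 ÷ 12.700 = AUD 78,836.69
AUD 78,836.69 × 1.0220 = NZD 80,571.10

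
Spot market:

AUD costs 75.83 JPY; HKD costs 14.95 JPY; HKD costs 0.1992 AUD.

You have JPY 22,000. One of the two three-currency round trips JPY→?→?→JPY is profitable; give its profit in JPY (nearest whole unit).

Profit: JPY 229

Profitable loop is JPY → HKD → AUD → JPY:
JPY 22,000 ÷ 14.95 = HKD 1,471.57
HKD 1,471.57 × 0.1992 = AUD 293.14
AUD 293.14 × 75.83 = JPY 22,229
Profit = JPY 22,229 − JPY 22,000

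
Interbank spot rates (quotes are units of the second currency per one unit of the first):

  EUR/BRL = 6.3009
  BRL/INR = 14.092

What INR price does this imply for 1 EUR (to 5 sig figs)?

1 EUR × 6.3009 = 6.3009 BRL
6.3009 BRL × 14.092 = 88.7923 INR

EUR/INR = 88.792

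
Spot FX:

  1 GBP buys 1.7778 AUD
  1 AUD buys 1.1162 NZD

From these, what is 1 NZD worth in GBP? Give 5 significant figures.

1 NZD ÷ 1.1162 = 0.895897 AUD
0.895897 AUD ÷ 1.7778 = 0.503936 GBP

NZD/GBP = 0.50394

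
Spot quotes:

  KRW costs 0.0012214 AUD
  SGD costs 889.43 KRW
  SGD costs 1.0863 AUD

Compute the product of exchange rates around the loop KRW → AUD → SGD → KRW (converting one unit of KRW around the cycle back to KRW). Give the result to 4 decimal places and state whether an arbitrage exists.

Around KRW → AUD → SGD → KRW: 1 × 0.0012214 ÷ 1.0863 × 889.43 = 1.000046
Product ≈ 1 (deviation 0.005%, within rounding noise).

1.0000 (no arbitrage)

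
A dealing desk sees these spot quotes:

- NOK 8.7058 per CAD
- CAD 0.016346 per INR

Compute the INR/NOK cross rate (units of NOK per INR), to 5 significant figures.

INR/NOK = 0.14231

1 INR × 0.016346 = 0.016346 CAD
0.016346 CAD × 8.7058 = 0.142305 NOK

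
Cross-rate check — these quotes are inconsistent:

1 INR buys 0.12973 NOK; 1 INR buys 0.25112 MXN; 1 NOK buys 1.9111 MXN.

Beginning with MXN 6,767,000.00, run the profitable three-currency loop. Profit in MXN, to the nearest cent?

Profit: MXN 87,150.70

Profitable loop is MXN → NOK → INR → MXN:
MXN 6,767,000.00 ÷ 1.9111 = NOK 3,540,892.68
NOK 3,540,892.68 ÷ 0.12973 = INR 27,294,324.21
INR 27,294,324.21 × 0.25112 = MXN 6,854,150.70
Profit = MXN 6,854,150.70 − MXN 6,767,000.00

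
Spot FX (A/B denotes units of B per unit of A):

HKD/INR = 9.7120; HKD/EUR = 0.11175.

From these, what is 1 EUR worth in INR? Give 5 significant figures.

1 EUR ÷ 0.11175 = 8.94855 HKD
8.94855 HKD × 9.7120 = 86.9083 INR

EUR/INR = 86.908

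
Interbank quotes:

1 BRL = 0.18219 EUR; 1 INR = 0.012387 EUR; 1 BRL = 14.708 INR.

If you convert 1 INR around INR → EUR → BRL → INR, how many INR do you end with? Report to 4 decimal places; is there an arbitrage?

Around INR → EUR → BRL → INR: 1 × 0.012387 ÷ 0.18219 × 14.708 = 0.999989
Product ≈ 1 (deviation 0.001%, within rounding noise).

1.0000 (no arbitrage)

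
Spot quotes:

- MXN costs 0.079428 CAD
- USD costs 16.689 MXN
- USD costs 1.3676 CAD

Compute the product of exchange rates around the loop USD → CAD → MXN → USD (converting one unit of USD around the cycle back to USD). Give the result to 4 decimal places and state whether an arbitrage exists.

1.0317 (arbitrage exists)

Around USD → CAD → MXN → USD: 1 × 1.3676 ÷ 0.079428 ÷ 16.689 = 1.031704
Product > 1; profitable direction is USD → CAD → MXN → USD.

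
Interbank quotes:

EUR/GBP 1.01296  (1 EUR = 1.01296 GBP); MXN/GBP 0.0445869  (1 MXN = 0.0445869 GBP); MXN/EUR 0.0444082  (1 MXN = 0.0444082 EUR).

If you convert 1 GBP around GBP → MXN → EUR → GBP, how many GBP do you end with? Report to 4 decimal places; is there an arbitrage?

1.0089 (arbitrage exists)

Around GBP → MXN → EUR → GBP: 1 ÷ 0.0445869 × 0.0444082 × 1.01296 = 1.008900
Product > 1; profitable direction is GBP → MXN → EUR → GBP.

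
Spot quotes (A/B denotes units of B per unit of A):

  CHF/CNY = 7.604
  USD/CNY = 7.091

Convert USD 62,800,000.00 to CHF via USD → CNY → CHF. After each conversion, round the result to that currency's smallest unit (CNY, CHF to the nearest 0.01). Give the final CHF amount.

USD 62,800,000.00 × 7.091 = CNY 445,314,800.00
CNY 445,314,800.00 ÷ 7.604 = CHF 58,563,229.88

CHF 58,563,229.88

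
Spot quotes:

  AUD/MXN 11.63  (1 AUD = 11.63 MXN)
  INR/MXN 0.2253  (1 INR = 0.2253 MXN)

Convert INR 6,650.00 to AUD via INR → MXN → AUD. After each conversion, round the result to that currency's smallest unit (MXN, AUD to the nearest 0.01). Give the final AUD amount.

AUD 128.83

INR 6,650.00 × 0.2253 = MXN 1,498.24
MXN 1,498.24 ÷ 11.63 = AUD 128.83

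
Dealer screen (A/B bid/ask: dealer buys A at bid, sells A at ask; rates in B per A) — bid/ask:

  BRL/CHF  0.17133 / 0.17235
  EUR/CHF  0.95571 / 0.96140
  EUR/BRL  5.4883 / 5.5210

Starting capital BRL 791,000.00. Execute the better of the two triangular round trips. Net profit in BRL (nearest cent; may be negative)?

Best loop BRL → EUR → CHF → BRL:
BRL 791,000.00 ÷ 5.5210 (buy EUR at ask) = EUR 143,271.15
EUR 143,271.15 × 0.95571 (sell EUR at bid) = CHF 136,925.67
CHF 136,925.67 ÷ 0.17235 (buy BRL at ask) = BRL 794,462.82

Net profit: BRL 3,462.82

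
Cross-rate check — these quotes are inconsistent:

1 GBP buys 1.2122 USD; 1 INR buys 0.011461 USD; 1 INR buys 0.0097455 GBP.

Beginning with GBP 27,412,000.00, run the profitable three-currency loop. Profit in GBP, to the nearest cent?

Profit: GBP 843,084.87

Profitable loop is GBP → USD → INR → GBP:
GBP 27,412,000.00 × 1.2122 = USD 33,228,826.40
USD 33,228,826.40 ÷ 0.011461 = INR 2,899,295,558.85
INR 2,899,295,558.85 × 0.0097455 = GBP 28,255,084.87
Profit = GBP 28,255,084.87 − GBP 27,412,000.00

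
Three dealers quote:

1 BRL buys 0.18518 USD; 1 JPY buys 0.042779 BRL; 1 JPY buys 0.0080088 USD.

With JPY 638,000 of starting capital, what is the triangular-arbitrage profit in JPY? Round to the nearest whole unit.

Profitable loop is JPY → USD → BRL → JPY:
JPY 638,000 × 0.0080088 = USD 5,109.61
USD 5,109.61 ÷ 0.18518 = BRL 27,592.69
BRL 27,592.69 ÷ 0.042779 = JPY 645,006
Profit = JPY 645,006 − JPY 638,000

Profit: JPY 7,006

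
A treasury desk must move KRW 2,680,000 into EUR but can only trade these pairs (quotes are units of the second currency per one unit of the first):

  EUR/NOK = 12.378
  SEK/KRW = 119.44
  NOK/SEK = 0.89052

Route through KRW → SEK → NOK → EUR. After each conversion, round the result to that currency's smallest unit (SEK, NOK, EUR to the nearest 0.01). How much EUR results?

EUR 2,035.59

KRW 2,680,000 ÷ 119.44 = SEK 22,438.04
SEK 22,438.04 ÷ 0.89052 = NOK 25,196.56
NOK 25,196.56 ÷ 12.378 = EUR 2,035.59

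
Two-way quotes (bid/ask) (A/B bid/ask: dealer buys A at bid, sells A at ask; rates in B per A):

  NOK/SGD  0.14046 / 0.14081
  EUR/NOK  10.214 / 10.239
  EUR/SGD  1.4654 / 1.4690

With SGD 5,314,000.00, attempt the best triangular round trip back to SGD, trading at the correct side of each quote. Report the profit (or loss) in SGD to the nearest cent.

Net profit: SGD 87,155.69

Best loop SGD → NOK → EUR → SGD:
SGD 5,314,000.00 ÷ 0.14081 (buy NOK at ask) = NOK 37,738,796.96
NOK 37,738,796.96 ÷ 10.239 (buy EUR at ask) = EUR 3,685,789.33
EUR 3,685,789.33 × 1.4654 (sell EUR at bid) = SGD 5,401,155.69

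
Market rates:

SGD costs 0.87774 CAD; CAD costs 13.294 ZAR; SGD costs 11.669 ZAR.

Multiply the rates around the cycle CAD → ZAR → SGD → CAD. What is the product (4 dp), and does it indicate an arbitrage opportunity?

Around CAD → ZAR → SGD → CAD: 1 × 13.294 ÷ 11.669 × 0.87774 = 0.999972
Product ≈ 1 (deviation 0.003%, within rounding noise).

1.0000 (no arbitrage)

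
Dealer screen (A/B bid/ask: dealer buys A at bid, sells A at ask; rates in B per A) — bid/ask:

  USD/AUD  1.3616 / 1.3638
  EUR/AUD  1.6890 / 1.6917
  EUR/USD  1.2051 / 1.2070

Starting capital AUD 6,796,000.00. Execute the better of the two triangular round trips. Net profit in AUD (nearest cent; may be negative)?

Net profit: AUD 177,086.68

Best loop AUD → USD → EUR → AUD:
AUD 6,796,000.00 ÷ 1.3638 (buy USD at ask) = USD 4,983,135.36
USD 4,983,135.36 ÷ 1.2070 (buy EUR at ask) = EUR 4,128,529.71
EUR 4,128,529.71 × 1.6890 (sell EUR at bid) = AUD 6,973,086.68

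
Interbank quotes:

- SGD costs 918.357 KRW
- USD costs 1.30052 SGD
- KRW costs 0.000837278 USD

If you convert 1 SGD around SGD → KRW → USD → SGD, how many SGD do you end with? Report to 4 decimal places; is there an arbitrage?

Around SGD → KRW → USD → SGD: 1 × 918.357 × 0.000837278 × 1.30052 = 0.999996
Product ≈ 1 (deviation 0.000%, within rounding noise).

1.0000 (no arbitrage)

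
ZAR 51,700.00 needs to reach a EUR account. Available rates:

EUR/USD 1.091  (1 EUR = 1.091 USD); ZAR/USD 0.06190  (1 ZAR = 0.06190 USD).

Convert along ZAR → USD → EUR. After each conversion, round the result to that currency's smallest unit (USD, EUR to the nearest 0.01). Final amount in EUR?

ZAR 51,700.00 × 0.06190 = USD 3,200.23
USD 3,200.23 ÷ 1.091 = EUR 2,933.30

EUR 2,933.30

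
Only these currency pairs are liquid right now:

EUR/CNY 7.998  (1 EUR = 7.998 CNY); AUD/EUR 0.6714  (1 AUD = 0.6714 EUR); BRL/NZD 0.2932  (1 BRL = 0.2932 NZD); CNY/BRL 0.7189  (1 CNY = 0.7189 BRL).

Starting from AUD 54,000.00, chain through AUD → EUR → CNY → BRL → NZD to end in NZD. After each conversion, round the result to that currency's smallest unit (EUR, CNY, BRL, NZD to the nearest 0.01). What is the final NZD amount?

NZD 61,120.79

AUD 54,000.00 × 0.6714 = EUR 36,255.60
EUR 36,255.60 × 7.998 = CNY 289,972.29
CNY 289,972.29 × 0.7189 = BRL 208,461.08
BRL 208,461.08 × 0.2932 = NZD 61,120.79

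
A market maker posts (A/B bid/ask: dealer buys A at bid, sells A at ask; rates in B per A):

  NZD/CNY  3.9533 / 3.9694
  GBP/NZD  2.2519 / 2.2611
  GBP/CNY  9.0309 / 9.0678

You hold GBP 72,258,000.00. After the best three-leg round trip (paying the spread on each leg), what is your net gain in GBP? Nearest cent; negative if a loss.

Net profit: GBP 448,348.65

Best loop GBP → CNY → NZD → GBP:
GBP 72,258,000.00 × 9.0309 (sell GBP at bid) = CNY 652,554,772.20
CNY 652,554,772.20 ÷ 3.9694 (buy NZD at ask) = NZD 164,396,324.94
NZD 164,396,324.94 ÷ 2.2611 (buy GBP at ask) = GBP 72,706,348.65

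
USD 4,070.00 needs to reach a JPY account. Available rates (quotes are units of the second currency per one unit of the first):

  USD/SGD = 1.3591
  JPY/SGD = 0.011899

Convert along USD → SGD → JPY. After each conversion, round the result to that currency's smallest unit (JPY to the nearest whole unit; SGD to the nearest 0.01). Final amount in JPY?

USD 4,070.00 × 1.3591 = SGD 5,531.54
SGD 5,531.54 ÷ 0.011899 = JPY 464,874

JPY 464,874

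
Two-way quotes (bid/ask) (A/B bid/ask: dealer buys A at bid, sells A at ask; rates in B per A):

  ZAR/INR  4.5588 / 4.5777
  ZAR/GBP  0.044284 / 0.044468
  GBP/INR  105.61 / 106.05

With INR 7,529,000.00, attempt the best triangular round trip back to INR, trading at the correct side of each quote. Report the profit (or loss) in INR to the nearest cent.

Net profit: INR 163,045.67

Best loop INR → ZAR → GBP → INR:
INR 7,529,000.00 ÷ 4.5777 (buy ZAR at ask) = ZAR 1,644,712.41
ZAR 1,644,712.41 × 0.044284 (sell ZAR at bid) = GBP 72,834.44
GBP 72,834.44 × 105.61 (sell GBP at bid) = INR 7,692,045.67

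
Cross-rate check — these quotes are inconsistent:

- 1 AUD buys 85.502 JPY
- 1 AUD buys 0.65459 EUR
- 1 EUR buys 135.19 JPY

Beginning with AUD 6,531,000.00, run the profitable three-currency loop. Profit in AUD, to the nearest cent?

Profitable loop is AUD → EUR → JPY → AUD:
AUD 6,531,000.00 × 0.65459 = EUR 4,275,127.29
EUR 4,275,127.29 × 135.19 = JPY 577,954,458
JPY 577,954,458 ÷ 85.502 = AUD 6,759,543.15
Profit = AUD 6,759,543.15 − AUD 6,531,000.00

Profit: AUD 228,543.15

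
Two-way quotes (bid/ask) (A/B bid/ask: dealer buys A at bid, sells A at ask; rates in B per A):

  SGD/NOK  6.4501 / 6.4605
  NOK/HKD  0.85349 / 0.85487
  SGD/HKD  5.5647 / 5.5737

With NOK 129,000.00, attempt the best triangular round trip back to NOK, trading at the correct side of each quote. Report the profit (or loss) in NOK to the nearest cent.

Best loop NOK → SGD → HKD → NOK:
NOK 129,000.00 ÷ 6.4605 (buy SGD at ask) = SGD 19,967.49
SGD 19,967.49 × 5.5647 (sell SGD at bid) = HKD 111,113.12
HKD 111,113.12 ÷ 0.85487 (buy NOK at ask) = NOK 129,976.63

Net profit: NOK 976.63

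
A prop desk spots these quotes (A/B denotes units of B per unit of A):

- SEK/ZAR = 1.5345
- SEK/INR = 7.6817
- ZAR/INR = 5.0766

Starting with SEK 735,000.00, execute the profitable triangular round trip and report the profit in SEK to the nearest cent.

Profit: SEK 10,366.44

Profitable loop is SEK → ZAR → INR → SEK:
SEK 735,000.00 × 1.5345 = ZAR 1,127,857.50
ZAR 1,127,857.50 × 5.0766 = INR 5,725,681.38
INR 5,725,681.38 ÷ 7.6817 = SEK 745,366.44
Profit = SEK 745,366.44 − SEK 735,000.00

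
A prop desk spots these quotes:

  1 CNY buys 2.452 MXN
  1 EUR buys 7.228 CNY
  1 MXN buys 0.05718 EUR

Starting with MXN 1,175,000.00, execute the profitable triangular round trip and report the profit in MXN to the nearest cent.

Profit: MXN 15,750.10

Profitable loop is MXN → EUR → CNY → MXN:
MXN 1,175,000.00 × 0.05718 = EUR 67,186.50
EUR 67,186.50 × 7.228 = CNY 485,624.02
CNY 485,624.02 × 2.452 = MXN 1,190,750.10
Profit = MXN 1,190,750.10 − MXN 1,175,000.00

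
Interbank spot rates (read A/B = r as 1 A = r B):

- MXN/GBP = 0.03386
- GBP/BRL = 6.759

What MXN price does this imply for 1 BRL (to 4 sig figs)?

1 BRL ÷ 6.759 = 0.147951 GBP
0.147951 GBP ÷ 0.03386 = 4.36949 MXN

BRL/MXN = 4.369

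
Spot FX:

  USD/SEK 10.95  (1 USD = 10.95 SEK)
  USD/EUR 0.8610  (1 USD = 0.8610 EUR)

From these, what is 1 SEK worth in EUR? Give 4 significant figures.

SEK/EUR = 0.07863

1 SEK ÷ 10.95 = 0.0913242 USD
0.0913242 USD × 0.8610 = 0.0786301 EUR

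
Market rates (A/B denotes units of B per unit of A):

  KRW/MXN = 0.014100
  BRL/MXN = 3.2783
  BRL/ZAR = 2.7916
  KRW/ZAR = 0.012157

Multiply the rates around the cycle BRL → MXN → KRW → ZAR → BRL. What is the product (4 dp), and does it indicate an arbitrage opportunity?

Around BRL → MXN → KRW → ZAR → BRL: 1 × 3.2783 ÷ 0.014100 × 0.012157 ÷ 2.7916 = 1.012518
Product > 1; profitable direction is BRL → MXN → KRW → ZAR → BRL.

1.0125 (arbitrage exists)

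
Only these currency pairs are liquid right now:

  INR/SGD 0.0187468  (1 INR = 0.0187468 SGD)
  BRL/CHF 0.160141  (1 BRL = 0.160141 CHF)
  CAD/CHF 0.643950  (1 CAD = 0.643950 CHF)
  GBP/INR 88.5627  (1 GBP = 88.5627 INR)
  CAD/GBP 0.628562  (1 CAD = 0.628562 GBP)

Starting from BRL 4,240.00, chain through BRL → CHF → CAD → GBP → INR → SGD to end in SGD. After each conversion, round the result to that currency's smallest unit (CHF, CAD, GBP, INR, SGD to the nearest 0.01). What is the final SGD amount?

SGD 1,100.38

BRL 4,240.00 × 0.160141 = CHF 679.00
CHF 679.00 ÷ 0.643950 = CAD 1,054.43
CAD 1,054.43 × 0.628562 = GBP 662.77
GBP 662.77 × 88.5627 = INR 58,696.70
INR 58,696.70 × 0.0187468 = SGD 1,100.38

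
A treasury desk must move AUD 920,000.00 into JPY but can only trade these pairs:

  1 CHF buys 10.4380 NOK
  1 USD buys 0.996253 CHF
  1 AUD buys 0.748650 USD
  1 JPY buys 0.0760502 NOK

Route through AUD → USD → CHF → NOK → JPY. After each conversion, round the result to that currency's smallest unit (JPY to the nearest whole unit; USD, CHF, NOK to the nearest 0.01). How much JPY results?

AUD 920,000.00 × 0.748650 = USD 688,758.00
USD 688,758.00 × 0.996253 = CHF 686,177.22
CHF 686,177.22 × 10.4380 = NOK 7,162,317.82
NOK 7,162,317.82 ÷ 0.0760502 = JPY 94,178,816

JPY 94,178,816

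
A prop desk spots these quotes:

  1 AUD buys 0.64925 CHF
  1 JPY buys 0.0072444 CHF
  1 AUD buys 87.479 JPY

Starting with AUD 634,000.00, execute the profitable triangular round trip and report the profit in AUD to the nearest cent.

Profitable loop is AUD → CHF → JPY → AUD:
AUD 634,000.00 × 0.64925 = CHF 411,624.50
CHF 411,624.50 ÷ 0.0072444 = JPY 56,819,681
JPY 56,819,681 ÷ 87.479 = AUD 649,523.67
Profit = AUD 649,523.67 − AUD 634,000.00

Profit: AUD 15,523.67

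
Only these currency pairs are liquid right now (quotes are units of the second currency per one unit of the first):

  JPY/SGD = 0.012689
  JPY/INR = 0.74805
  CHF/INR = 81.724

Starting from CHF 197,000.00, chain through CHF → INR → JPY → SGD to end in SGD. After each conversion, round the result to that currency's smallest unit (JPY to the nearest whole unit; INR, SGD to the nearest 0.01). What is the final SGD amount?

SGD 273,094.28

CHF 197,000.00 × 81.724 = INR 16,099,628.00
INR 16,099,628.00 ÷ 0.74805 = JPY 21,522,128
JPY 21,522,128 × 0.012689 = SGD 273,094.28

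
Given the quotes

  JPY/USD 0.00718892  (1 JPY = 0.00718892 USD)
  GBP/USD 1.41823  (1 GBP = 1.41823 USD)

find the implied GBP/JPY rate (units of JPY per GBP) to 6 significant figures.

1 GBP × 1.41823 = 1.41823 USD
1.41823 USD ÷ 0.00718892 = 197.28 JPY

GBP/JPY = 197.280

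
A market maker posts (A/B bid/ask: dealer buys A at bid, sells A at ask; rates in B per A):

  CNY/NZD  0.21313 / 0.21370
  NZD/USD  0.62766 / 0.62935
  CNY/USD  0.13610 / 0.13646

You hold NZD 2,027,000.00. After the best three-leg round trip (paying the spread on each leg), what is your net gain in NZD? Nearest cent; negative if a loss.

Net profit: NZD 24,233.57

Best loop NZD → CNY → USD → NZD:
NZD 2,027,000.00 ÷ 0.21370 (buy CNY at ask) = CNY 9,485,259.71
CNY 9,485,259.71 × 0.13610 (sell CNY at bid) = USD 1,290,943.85
USD 1,290,943.85 ÷ 0.62935 (buy NZD at ask) = NZD 2,051,233.57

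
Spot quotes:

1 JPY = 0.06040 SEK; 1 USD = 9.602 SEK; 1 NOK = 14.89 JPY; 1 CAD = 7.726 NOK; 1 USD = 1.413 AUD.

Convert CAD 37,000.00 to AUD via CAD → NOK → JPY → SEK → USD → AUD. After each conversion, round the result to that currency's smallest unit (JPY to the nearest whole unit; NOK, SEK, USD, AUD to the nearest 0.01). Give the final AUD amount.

CAD 37,000.00 × 7.726 = NOK 285,862.00
NOK 285,862.00 × 14.89 = JPY 4,256,485
JPY 4,256,485 × 0.06040 = SEK 257,091.69
SEK 257,091.69 ÷ 9.602 = USD 26,774.81
USD 26,774.81 × 1.413 = AUD 37,832.81

AUD 37,832.81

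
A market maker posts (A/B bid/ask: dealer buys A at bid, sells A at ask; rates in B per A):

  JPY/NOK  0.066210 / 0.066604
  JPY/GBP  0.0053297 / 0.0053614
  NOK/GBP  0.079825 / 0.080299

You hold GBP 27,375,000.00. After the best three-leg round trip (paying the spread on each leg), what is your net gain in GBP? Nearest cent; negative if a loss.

Net result: GBP -94,869.54 (no profitable arbitrage after spreads)

Best loop GBP → NOK → JPY → GBP:
GBP 27,375,000.00 ÷ 0.080299 (buy NOK at ask) = NOK 340,913,336.41
NOK 340,913,336.41 ÷ 0.066604 (buy JPY at ask) = JPY 5,118,511,447
JPY 5,118,511,447 × 0.0053297 (sell JPY at bid) = GBP 27,280,130.46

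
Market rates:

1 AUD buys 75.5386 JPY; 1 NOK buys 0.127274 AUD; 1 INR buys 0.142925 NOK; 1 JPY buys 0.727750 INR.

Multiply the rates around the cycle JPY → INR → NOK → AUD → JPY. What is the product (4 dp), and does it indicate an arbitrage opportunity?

1.0000 (no arbitrage)

Around JPY → INR → NOK → AUD → JPY: 1 × 0.727750 × 0.142925 × 0.127274 × 75.5386 = 0.999998
Product ≈ 1 (deviation 0.000%, within rounding noise).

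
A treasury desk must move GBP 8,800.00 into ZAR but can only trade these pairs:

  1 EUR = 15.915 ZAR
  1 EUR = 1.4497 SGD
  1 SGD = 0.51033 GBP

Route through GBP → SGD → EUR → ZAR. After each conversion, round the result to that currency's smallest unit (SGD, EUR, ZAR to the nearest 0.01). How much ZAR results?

GBP 8,800.00 ÷ 0.51033 = SGD 17,243.74
SGD 17,243.74 ÷ 1.4497 = EUR 11,894.70
EUR 11,894.70 × 15.915 = ZAR 189,304.15

ZAR 189,304.15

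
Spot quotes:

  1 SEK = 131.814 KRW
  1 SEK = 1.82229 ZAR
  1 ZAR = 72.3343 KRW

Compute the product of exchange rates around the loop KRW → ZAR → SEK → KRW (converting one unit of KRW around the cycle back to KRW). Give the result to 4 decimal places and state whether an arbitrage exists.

Around KRW → ZAR → SEK → KRW: 1 ÷ 72.3343 ÷ 1.82229 × 131.814 = 0.999999
Product ≈ 1 (deviation 0.000%, within rounding noise).

1.0000 (no arbitrage)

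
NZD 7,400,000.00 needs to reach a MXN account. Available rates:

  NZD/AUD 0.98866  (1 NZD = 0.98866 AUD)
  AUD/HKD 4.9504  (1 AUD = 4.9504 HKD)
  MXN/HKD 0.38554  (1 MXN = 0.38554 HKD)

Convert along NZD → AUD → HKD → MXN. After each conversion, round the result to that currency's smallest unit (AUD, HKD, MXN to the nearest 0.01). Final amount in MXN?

MXN 93,939,778.57

NZD 7,400,000.00 × 0.98866 = AUD 7,316,084.00
AUD 7,316,084.00 × 4.9504 = HKD 36,217,542.23
HKD 36,217,542.23 ÷ 0.38554 = MXN 93,939,778.57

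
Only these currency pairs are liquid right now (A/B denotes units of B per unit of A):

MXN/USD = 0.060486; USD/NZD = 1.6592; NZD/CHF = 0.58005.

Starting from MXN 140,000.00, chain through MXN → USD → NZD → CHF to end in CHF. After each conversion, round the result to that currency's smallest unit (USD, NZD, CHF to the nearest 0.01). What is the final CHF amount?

CHF 8,149.80

MXN 140,000.00 × 0.060486 = USD 8,468.04
USD 8,468.04 × 1.6592 = NZD 14,050.17
NZD 14,050.17 × 0.58005 = CHF 8,149.80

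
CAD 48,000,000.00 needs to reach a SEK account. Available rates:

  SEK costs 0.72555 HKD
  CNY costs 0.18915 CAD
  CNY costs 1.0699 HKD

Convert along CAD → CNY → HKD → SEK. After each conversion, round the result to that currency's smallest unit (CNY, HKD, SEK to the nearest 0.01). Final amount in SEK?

SEK 374,205,988.05

CAD 48,000,000.00 ÷ 0.18915 = CNY 253,766,851.70
CNY 253,766,851.70 × 1.0699 = HKD 271,505,154.63
HKD 271,505,154.63 ÷ 0.72555 = SEK 374,205,988.05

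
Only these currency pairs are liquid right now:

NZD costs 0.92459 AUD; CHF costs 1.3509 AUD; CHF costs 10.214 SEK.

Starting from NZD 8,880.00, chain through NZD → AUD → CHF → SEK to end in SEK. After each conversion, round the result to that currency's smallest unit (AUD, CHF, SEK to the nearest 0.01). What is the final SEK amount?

NZD 8,880.00 × 0.92459 = AUD 8,210.36
AUD 8,210.36 ÷ 1.3509 = CHF 6,077.70
CHF 6,077.70 × 10.214 = SEK 62,077.63

SEK 62,077.63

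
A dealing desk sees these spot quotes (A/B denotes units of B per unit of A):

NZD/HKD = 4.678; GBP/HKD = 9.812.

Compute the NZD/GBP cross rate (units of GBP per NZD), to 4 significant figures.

NZD/GBP = 0.4768

1 NZD × 4.678 = 4.678 HKD
4.678 HKD ÷ 9.812 = 0.476763 GBP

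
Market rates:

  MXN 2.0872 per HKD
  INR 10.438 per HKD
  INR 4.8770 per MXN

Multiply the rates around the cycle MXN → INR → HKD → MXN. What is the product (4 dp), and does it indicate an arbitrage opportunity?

Around MXN → INR → HKD → MXN: 1 × 4.8770 ÷ 10.438 × 2.0872 = 0.975213
Product < 1; profitable direction is MXN → HKD → INR → MXN.

0.9752 (arbitrage exists)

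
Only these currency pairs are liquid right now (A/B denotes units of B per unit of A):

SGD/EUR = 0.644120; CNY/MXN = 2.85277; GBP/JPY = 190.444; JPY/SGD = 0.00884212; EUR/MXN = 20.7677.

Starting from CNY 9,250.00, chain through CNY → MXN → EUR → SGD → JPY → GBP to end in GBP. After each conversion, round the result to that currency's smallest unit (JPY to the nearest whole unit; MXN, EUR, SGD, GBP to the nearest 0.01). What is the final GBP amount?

CNY 9,250.00 × 2.85277 = MXN 26,388.12
MXN 26,388.12 ÷ 20.7677 = EUR 1,270.63
EUR 1,270.63 ÷ 0.644120 = SGD 1,972.66
SGD 1,972.66 ÷ 0.00884212 = JPY 223,098
JPY 223,098 ÷ 190.444 = GBP 1,171.46

GBP 1,171.46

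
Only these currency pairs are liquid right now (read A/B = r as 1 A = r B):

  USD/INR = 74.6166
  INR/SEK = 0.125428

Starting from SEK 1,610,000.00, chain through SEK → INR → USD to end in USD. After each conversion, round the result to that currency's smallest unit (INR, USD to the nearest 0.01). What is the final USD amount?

SEK 1,610,000.00 ÷ 0.125428 = INR 12,836,049.37
INR 12,836,049.37 ÷ 74.6166 = USD 172,026.73

USD 172,026.73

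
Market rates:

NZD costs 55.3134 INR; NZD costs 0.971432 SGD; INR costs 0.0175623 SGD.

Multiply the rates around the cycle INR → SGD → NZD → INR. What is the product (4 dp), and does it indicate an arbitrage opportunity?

1.0000 (no arbitrage)

Around INR → SGD → NZD → INR: 1 × 0.0175623 ÷ 0.971432 × 55.3134 = 0.999998
Product ≈ 1 (deviation 0.000%, within rounding noise).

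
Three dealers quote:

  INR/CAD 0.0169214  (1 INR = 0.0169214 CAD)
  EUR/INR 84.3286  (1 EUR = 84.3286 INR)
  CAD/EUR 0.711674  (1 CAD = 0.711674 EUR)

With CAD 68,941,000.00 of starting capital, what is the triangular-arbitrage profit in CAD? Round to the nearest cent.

Profit: CAD 1,070,577.05

Profitable loop is CAD → EUR → INR → CAD:
CAD 68,941,000.00 × 0.711674 = EUR 49,063,517.23
EUR 49,063,517.23 × 84.3286 = INR 4,137,457,719.42
INR 4,137,457,719.42 × 0.0169214 = CAD 70,011,577.05
Profit = CAD 70,011,577.05 − CAD 68,941,000.00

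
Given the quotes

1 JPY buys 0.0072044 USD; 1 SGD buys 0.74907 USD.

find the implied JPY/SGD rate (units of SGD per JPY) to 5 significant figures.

JPY/SGD = 0.0096178

1 JPY × 0.0072044 = 0.0072044 USD
0.0072044 USD ÷ 0.74907 = 0.00961779 SGD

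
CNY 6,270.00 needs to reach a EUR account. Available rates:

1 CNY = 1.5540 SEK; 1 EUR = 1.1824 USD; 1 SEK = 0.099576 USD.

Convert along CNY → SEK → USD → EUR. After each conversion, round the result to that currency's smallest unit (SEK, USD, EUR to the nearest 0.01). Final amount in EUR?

CNY 6,270.00 × 1.5540 = SEK 9,743.58
SEK 9,743.58 × 0.099576 = USD 970.23
USD 970.23 ÷ 1.1824 = EUR 820.56

EUR 820.56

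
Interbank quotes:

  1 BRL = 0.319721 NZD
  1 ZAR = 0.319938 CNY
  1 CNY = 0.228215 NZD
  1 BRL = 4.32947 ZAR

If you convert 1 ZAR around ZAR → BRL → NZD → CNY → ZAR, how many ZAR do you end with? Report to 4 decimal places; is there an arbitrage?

Around ZAR → BRL → NZD → CNY → ZAR: 1 ÷ 4.32947 × 0.319721 ÷ 0.228215 ÷ 0.319938 = 1.011408
Product > 1; profitable direction is ZAR → BRL → NZD → CNY → ZAR.

1.0114 (arbitrage exists)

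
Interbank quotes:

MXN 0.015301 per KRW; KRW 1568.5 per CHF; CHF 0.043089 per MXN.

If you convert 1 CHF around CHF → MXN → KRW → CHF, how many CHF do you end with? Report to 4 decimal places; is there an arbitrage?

Around CHF → MXN → KRW → CHF: 1 ÷ 0.043089 ÷ 0.015301 ÷ 1568.5 = 0.967006
Product < 1; profitable direction is CHF → KRW → MXN → CHF.

0.9670 (arbitrage exists)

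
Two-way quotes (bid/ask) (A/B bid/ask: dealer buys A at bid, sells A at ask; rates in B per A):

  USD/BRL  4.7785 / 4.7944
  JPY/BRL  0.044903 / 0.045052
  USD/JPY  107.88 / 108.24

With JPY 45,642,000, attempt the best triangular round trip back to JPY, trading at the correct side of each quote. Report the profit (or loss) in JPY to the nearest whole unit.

Best loop JPY → BRL → USD → JPY:
JPY 45,642,000 × 0.044903 (sell JPY at bid) = BRL 2,049,462.73
BRL 2,049,462.73 ÷ 4.7944 (buy USD at ask) = USD 427,470.12
USD 427,470.12 × 107.88 (sell USD at bid) = JPY 46,115,476

Net profit: JPY 473,476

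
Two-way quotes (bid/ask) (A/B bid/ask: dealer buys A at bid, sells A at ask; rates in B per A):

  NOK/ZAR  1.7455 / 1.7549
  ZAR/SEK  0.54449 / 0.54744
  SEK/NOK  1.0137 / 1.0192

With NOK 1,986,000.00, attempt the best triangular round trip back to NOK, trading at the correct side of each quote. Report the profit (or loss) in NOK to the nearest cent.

Net profit: NOK 42,294.10

Best loop NOK → SEK → ZAR → NOK:
NOK 1,986,000.00 ÷ 1.0192 (buy SEK at ask) = SEK 1,948,587.13
SEK 1,948,587.13 ÷ 0.54744 (buy ZAR at ask) = ZAR 3,559,453.32
ZAR 3,559,453.32 ÷ 1.7549 (buy NOK at ask) = NOK 2,028,294.10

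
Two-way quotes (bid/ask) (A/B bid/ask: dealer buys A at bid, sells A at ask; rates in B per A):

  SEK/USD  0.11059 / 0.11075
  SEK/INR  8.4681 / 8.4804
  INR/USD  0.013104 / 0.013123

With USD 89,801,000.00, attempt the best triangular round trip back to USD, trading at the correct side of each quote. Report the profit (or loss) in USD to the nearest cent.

Best loop USD → SEK → INR → USD:
USD 89,801,000.00 ÷ 0.11075 (buy SEK at ask) = SEK 810,844,243.79
SEK 810,844,243.79 × 8.4681 (sell SEK at bid) = INR 6,866,310,140.86
INR 6,866,310,140.86 × 0.013104 (sell INR at bid) = USD 89,976,128.09

Net profit: USD 175,128.09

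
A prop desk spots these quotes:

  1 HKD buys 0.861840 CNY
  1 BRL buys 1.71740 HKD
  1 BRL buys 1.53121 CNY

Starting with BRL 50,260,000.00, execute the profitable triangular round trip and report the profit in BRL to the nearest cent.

Profit: BRL 1,734,707.04

Profitable loop is BRL → CNY → HKD → BRL:
BRL 50,260,000.00 × 1.53121 = CNY 76,958,614.60
CNY 76,958,614.60 ÷ 0.861840 = HKD 89,295,709.88
HKD 89,295,709.88 ÷ 1.71740 = BRL 51,994,707.04
Profit = BRL 51,994,707.04 − BRL 50,260,000.00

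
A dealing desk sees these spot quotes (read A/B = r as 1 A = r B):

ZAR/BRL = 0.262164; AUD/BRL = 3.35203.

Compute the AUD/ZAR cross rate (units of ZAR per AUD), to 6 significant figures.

1 AUD × 3.35203 = 3.35203 BRL
3.35203 BRL ÷ 0.262164 = 12.786 ZAR

AUD/ZAR = 12.7860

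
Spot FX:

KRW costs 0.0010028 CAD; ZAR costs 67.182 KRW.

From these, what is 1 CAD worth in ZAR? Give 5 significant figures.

CAD/ZAR = 14.843

1 CAD ÷ 0.0010028 = 997.208 KRW
997.208 KRW ÷ 67.182 = 14.8434 ZAR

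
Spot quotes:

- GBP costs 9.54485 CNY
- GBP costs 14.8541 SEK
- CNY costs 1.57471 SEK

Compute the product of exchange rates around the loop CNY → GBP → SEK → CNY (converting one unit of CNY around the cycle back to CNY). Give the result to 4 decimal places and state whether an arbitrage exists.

Around CNY → GBP → SEK → CNY: 1 ÷ 9.54485 × 14.8541 ÷ 1.57471 = 0.988272
Product < 1; profitable direction is CNY → SEK → GBP → CNY.

0.9883 (arbitrage exists)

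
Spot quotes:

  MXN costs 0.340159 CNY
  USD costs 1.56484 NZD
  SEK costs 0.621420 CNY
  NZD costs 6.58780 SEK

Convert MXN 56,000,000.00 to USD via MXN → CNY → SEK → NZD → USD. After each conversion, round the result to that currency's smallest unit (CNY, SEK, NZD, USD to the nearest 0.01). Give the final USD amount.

MXN 56,000,000.00 × 0.340159 = CNY 19,048,904.00
CNY 19,048,904.00 ÷ 0.621420 = SEK 30,653,831.55
SEK 30,653,831.55 ÷ 6.58780 = NZD 4,653,121.16
NZD 4,653,121.16 ÷ 1.56484 = USD 2,973,544.36

USD 2,973,544.36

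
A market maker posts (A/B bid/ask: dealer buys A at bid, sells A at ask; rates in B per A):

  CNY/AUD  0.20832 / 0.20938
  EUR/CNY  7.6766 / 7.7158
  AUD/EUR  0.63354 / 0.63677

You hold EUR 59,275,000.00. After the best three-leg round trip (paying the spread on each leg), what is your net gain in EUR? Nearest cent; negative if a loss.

Best loop EUR → CNY → AUD → EUR:
EUR 59,275,000.00 × 7.6766 (sell EUR at bid) = CNY 455,030,465.00
CNY 455,030,465.00 × 0.20832 (sell CNY at bid) = AUD 94,791,946.47
AUD 94,791,946.47 × 0.63354 (sell AUD at bid) = EUR 60,054,489.77

Net profit: EUR 779,489.77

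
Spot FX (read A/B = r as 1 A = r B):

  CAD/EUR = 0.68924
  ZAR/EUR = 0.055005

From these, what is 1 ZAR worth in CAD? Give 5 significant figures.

ZAR/CAD = 0.079805

1 ZAR × 0.055005 = 0.055005 EUR
0.055005 EUR ÷ 0.68924 = 0.0798053 CAD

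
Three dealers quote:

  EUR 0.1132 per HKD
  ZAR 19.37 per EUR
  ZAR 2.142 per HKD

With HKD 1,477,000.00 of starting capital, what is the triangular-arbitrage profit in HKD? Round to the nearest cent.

Profitable loop is HKD → EUR → ZAR → HKD:
HKD 1,477,000.00 × 0.1132 = EUR 167,196.40
EUR 167,196.40 × 19.37 = ZAR 3,238,594.27
ZAR 3,238,594.27 ÷ 2.142 = HKD 1,511,948.77
Profit = HKD 1,511,948.77 − HKD 1,477,000.00

Profit: HKD 34,948.77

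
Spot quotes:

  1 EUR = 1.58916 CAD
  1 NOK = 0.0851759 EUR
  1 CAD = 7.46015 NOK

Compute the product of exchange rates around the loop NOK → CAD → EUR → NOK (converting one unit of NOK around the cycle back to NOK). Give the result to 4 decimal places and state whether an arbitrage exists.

0.9903 (arbitrage exists)

Around NOK → CAD → EUR → NOK: 1 ÷ 7.46015 ÷ 1.58916 ÷ 0.0851759 = 0.990303
Product < 1; profitable direction is NOK → EUR → CAD → NOK.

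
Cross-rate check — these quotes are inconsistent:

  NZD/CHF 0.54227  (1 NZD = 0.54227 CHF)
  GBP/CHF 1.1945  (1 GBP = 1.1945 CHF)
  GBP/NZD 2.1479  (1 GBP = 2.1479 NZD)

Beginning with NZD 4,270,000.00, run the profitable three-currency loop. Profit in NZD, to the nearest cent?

Profit: NZD 109,095.26

Profitable loop is NZD → GBP → CHF → NZD:
NZD 4,270,000.00 ÷ 2.1479 = GBP 1,987,988.27
GBP 1,987,988.27 × 1.1945 = CHF 2,374,651.99
CHF 2,374,651.99 ÷ 0.54227 = NZD 4,379,095.26
Profit = NZD 4,379,095.26 − NZD 4,270,000.00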